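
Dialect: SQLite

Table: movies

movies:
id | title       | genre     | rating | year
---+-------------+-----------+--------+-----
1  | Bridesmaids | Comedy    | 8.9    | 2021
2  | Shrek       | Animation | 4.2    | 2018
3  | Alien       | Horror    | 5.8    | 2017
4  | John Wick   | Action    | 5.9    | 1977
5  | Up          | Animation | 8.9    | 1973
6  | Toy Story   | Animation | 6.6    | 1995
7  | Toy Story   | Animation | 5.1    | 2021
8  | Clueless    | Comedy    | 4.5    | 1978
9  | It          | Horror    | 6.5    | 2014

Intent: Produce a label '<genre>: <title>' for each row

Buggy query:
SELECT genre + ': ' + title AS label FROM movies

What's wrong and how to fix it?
Bug: SQLite uses || for string concatenation; + coerces text to numbers (yielding 0)

Fix: Replace + with || to concatenate text

Corrected query:
SELECT genre || ': ' || title AS label FROM movies

Result:
label               
--------------------
Comedy: Bridesmaids 
Animation: Shrek    
Horror: Alien       
Action: John Wick   
Animation: Up       
Animation: Toy Story
Animation: Toy Story
Comedy: Clueless    
Horror: It          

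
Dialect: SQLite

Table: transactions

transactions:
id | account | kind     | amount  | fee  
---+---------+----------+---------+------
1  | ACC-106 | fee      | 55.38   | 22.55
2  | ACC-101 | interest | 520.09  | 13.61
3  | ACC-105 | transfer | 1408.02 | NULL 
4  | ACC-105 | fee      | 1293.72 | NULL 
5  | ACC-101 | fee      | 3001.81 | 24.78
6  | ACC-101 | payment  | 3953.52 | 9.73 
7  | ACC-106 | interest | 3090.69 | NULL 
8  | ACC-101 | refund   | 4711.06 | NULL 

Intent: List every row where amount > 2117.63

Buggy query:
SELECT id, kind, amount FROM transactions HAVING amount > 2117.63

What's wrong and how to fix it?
Bug: This is a non-aggregate query (no GROUP BY, no aggregates), so in SQLite the HAVING clause is invalid here; a row-level condition belongs in WHERE

Fix: Replace HAVING with WHERE since the condition applies to individual rows

Corrected query:
SELECT id, kind, amount FROM transactions WHERE amount > 2117.63

Result:
id | kind     | amount 
---+----------+--------
5  | fee      | 3001.81
6  | payment  | 3953.52
7  | interest | 3090.69
8  | refund   | 4711.06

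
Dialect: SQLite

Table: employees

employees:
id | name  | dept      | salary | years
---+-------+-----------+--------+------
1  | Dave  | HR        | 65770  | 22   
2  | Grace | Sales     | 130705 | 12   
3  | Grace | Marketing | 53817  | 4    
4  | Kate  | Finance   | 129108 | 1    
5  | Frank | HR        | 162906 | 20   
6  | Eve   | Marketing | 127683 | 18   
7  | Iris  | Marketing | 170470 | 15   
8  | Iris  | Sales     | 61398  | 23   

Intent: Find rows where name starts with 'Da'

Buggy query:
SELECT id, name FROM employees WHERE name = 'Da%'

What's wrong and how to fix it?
Bug: '=' compares the literal string including the % character; pattern matching needs LIKE

Fix: Replace '=' with LIKE so 'Da%' is treated as a pattern

Corrected query:
SELECT id, name FROM employees WHERE name LIKE 'Da%'

Result:
id | name
---+-----
1  | Dave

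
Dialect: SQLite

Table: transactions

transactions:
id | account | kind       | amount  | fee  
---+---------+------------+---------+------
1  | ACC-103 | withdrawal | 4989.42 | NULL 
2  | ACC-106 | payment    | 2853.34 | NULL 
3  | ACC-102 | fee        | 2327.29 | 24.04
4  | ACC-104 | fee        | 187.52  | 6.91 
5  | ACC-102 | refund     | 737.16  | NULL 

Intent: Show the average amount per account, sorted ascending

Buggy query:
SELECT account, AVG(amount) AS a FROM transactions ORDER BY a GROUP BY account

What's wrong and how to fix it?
Bug: ORDER BY appears before GROUP BY; SQL clause order requires GROUP BY first

Fix: Reorder: SELECT … FROM … GROUP BY … ORDER BY …

Corrected query:
SELECT account, AVG(amount) AS a FROM transactions GROUP BY account ORDER BY a

Result:
account | a       
--------+---------
ACC-104 | 187.52  
ACC-102 | 1532.225
ACC-106 | 2853.34 
ACC-103 | 4989.42 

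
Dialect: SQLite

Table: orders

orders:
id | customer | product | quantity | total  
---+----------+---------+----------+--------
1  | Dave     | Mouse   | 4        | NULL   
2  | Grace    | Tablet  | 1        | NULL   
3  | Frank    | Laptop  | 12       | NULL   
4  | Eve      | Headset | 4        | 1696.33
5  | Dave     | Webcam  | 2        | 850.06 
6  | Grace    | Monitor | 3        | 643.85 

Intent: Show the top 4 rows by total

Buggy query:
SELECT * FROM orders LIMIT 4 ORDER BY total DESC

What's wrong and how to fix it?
Bug: ORDER BY cannot follow LIMIT; LIMIT is the final clause

Fix: Sort with ORDER BY, then apply LIMIT

Corrected query:
SELECT * FROM orders ORDER BY total DESC LIMIT 4

Result:
id | customer | product | quantity | total  
---+----------+---------+----------+--------
4  | Eve      | Headset | 4        | 1696.33
5  | Dave     | Webcam  | 2        | 850.06 
6  | Grace    | Monitor | 3        | 643.85 
1  | Dave     | Mouse   | 4        | NULL   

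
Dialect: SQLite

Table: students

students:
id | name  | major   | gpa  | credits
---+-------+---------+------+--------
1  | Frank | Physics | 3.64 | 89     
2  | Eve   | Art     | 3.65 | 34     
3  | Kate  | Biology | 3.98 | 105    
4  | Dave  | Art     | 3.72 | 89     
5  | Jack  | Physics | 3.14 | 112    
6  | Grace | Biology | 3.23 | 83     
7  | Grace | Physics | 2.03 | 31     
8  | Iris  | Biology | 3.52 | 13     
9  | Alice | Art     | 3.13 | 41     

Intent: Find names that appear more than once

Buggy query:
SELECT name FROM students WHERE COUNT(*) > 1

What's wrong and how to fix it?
Bug: WHERE can't reference COUNT(*); aggregates are computed after WHERE

Fix: Group first, then use HAVING for the count condition

Corrected query:
SELECT name FROM students GROUP BY name HAVING COUNT(*) > 1

Result:
name 
-----
Grace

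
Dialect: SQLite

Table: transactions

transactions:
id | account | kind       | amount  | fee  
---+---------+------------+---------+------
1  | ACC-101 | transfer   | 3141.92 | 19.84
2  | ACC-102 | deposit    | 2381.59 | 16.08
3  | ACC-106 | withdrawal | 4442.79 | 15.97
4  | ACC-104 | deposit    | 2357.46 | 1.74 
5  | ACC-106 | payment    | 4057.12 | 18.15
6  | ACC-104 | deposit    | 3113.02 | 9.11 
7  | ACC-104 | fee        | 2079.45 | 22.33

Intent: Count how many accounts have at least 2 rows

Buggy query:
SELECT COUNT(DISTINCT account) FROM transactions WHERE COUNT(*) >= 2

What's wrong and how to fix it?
Bug: WHERE filters individual rows, not groups, so a group-level COUNT is invalid there

Fix: Use a subquery that GROUPs and filters with HAVING, then count its rows

Corrected query:
SELECT COUNT(*) FROM (SELECT account FROM transactions GROUP BY account HAVING COUNT(*) >= 2)

Result:
COUNT(*)
--------
2       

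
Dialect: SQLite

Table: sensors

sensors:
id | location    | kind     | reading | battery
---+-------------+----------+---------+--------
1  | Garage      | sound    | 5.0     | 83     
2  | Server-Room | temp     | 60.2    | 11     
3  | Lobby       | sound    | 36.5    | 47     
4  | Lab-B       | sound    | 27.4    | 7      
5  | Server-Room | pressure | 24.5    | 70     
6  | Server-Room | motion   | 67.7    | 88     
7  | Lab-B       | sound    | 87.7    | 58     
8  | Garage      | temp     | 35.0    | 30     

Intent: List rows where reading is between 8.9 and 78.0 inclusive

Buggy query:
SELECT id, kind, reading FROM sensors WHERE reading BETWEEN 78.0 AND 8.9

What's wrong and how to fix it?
Bug: The bounds are reversed; BETWEEN a AND b requires a <= b to match anything

Fix: Swap the bounds so the smaller value comes first

Corrected query:
SELECT id, kind, reading FROM sensors WHERE reading BETWEEN 8.9 AND 78.0

Result:
id | kind     | reading
---+----------+--------
2  | temp     | 60.2   
3  | sound    | 36.5   
4  | sound    | 27.4   
5  | pressure | 24.5   
6  | motion   | 67.7   
8  | temp     | 35     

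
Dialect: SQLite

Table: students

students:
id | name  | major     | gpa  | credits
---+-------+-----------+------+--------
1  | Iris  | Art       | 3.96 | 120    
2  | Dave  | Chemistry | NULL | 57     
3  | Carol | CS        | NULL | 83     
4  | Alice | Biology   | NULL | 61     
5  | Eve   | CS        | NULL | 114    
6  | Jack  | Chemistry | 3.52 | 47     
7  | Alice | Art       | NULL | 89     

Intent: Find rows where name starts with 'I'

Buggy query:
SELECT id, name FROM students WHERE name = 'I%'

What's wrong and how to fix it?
Bug: '=' compares the literal string including the % character; pattern matching needs LIKE

Fix: Replace '=' with LIKE so 'I%' is treated as a pattern

Corrected query:
SELECT id, name FROM students WHERE name LIKE 'I%'

Result:
id | name
---+-----
1  | Iris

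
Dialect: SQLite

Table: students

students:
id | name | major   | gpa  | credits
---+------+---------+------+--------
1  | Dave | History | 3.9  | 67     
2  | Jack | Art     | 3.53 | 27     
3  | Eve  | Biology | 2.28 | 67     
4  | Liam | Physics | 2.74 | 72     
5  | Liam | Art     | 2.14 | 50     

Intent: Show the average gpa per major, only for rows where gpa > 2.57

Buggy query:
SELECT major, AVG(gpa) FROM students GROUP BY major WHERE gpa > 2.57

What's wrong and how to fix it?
Bug: WHERE cannot follow GROUP BY

Fix: Move the WHERE clause before GROUP BY

Corrected query:
SELECT major, AVG(gpa) FROM students WHERE gpa > 2.57 GROUP BY major

Result:
major   | AVG(gpa)
--------+---------
Art     | 3.53    
History | 3.9     
Physics | 2.74    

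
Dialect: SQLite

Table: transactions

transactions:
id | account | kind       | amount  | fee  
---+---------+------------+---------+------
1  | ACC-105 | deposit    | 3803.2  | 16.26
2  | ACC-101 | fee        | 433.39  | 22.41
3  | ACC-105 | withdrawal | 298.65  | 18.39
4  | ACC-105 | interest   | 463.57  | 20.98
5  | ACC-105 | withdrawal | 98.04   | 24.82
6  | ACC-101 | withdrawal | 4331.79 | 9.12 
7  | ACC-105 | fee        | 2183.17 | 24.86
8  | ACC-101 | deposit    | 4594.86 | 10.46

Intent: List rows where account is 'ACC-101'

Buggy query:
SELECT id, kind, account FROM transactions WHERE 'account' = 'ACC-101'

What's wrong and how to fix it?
Bug: 'account' in single quotes is a string literal, not the column; the comparison is literal-vs-literal and never true

Fix: Reference the column as account without single quotes

Corrected query:
SELECT id, kind, account FROM transactions WHERE account = 'ACC-101'

Result:
id | kind       | account
---+------------+--------
2  | fee        | ACC-101
6  | withdrawal | ACC-101
8  | deposit    | ACC-101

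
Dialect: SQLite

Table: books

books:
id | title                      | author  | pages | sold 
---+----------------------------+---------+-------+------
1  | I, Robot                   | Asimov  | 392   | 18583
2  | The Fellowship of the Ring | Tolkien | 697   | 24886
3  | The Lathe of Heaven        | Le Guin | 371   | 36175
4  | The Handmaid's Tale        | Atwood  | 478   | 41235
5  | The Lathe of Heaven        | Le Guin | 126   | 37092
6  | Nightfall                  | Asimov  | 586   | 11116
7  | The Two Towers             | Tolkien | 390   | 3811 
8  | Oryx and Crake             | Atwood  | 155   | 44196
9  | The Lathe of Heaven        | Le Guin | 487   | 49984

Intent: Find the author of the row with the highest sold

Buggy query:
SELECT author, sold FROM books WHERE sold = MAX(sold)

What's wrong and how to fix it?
Bug: WHERE is evaluated per row; an aggregate over the whole table isn't defined there

Fix: Use a subquery: WHERE sold = (SELECT MAX(sold) FROM books)

Corrected query:
SELECT author, sold FROM books WHERE sold = (SELECT MAX(sold) FROM books)

Result:
author  | sold 
--------+------
Le Guin | 49984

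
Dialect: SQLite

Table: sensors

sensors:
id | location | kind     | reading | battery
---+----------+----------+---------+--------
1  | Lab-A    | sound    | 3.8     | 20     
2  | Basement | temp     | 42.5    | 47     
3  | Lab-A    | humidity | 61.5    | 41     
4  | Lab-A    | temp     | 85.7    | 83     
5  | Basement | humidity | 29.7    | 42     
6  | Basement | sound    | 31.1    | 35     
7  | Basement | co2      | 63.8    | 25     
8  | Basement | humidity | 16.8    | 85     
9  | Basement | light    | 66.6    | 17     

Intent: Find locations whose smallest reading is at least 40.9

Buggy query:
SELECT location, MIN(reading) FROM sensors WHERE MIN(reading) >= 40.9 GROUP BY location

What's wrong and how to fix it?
Bug: Aggregates like MIN are computed per group after WHERE runs

Fix: Use HAVING for the per-group MIN condition

Corrected query:
SELECT location, MIN(reading) FROM sensors GROUP BY location HAVING MIN(reading) >= 40.9

Result:
(no rows)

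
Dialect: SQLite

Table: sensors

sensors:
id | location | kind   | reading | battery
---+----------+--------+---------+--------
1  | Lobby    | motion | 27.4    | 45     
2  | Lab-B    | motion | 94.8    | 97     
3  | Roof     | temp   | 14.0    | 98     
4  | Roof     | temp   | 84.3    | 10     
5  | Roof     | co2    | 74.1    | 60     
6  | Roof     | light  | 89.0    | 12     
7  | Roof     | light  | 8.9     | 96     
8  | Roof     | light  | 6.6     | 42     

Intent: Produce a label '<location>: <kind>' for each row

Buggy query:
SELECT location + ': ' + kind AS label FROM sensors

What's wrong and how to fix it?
Bug: SQLite uses || for string concatenation; + coerces text to numbers (yielding 0)

Fix: Use the || operator for string concatenation

Corrected query:
SELECT location || ': ' || kind AS label FROM sensors

Result:
label        
-------------
Lobby: motion
Lab-B: motion
Roof: temp   
Roof: temp   
Roof: co2    
Roof: light  
Roof: light  
Roof: light  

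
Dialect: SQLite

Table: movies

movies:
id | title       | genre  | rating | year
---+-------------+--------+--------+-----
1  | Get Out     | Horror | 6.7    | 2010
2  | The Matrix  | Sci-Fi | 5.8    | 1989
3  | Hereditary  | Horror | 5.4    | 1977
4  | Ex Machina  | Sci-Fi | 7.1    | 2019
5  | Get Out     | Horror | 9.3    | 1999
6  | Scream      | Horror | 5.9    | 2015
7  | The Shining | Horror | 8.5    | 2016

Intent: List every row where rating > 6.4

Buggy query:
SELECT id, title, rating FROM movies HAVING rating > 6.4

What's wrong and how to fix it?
Bug: HAVING filters the output of aggregation, but this query has no GROUP BY and no aggregate functions, so SQLite rejects it (HAVING clause on a non-aggregate query); the condition here is per row

Fix: Use WHERE for row-level filtering

Corrected query:
SELECT id, title, rating FROM movies WHERE rating > 6.4

Result:
id | title       | rating
---+-------------+-------
1  | Get Out     | 6.7   
4  | Ex Machina  | 7.1   
5  | Get Out     | 9.3   
7  | The Shining | 8.5   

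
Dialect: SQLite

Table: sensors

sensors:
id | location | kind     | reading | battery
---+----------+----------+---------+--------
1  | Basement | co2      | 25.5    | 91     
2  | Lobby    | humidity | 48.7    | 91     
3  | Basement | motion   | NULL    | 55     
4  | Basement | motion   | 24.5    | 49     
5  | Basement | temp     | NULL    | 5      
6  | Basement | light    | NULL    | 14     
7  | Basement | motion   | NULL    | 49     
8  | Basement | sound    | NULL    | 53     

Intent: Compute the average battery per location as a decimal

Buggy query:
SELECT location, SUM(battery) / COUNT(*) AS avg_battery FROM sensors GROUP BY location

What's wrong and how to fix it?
Bug: Both operands are integers, so '/' performs integer division and truncates

Fix: Multiply by 1.0 (or CAST to REAL) to force floating-point division

Corrected query:
SELECT location, SUM(battery) * 1.0 / COUNT(*) AS avg_battery FROM sensors GROUP BY location

Result:
location | avg_battery
---------+------------
Basement | 45.142857  
Lobby    | 91         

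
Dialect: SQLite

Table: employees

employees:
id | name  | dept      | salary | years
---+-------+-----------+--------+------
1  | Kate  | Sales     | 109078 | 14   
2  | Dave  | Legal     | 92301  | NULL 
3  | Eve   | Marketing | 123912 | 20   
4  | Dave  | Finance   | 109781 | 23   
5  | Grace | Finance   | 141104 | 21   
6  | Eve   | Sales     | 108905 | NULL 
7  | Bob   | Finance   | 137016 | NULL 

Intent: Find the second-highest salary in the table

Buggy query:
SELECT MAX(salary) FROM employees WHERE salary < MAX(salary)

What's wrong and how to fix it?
Bug: MAX(salary) on the right of the comparison is an aggregate-in-WHERE error

Fix: Compute the overall MAX in a subquery, then take MAX of rows below it

Corrected query:
SELECT MAX(salary) FROM employees WHERE salary < (SELECT MAX(salary) FROM employees)

Result:
MAX(salary)
-----------
137016     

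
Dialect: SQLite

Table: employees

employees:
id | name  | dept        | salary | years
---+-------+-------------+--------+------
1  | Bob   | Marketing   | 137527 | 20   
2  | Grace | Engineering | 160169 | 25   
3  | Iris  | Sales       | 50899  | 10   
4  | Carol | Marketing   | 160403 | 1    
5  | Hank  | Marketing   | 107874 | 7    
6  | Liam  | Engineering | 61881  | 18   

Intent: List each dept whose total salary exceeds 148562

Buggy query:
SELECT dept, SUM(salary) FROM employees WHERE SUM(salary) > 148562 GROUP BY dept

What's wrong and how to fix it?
Bug: WHERE runs before GROUP BY, so aggregates aren't available there

Fix: Move the aggregate condition to a HAVING clause

Corrected query:
SELECT dept, SUM(salary) FROM employees GROUP BY dept HAVING SUM(salary) > 148562

Result:
dept        | SUM(salary)
------------+------------
Engineering | 222050     
Marketing   | 405804     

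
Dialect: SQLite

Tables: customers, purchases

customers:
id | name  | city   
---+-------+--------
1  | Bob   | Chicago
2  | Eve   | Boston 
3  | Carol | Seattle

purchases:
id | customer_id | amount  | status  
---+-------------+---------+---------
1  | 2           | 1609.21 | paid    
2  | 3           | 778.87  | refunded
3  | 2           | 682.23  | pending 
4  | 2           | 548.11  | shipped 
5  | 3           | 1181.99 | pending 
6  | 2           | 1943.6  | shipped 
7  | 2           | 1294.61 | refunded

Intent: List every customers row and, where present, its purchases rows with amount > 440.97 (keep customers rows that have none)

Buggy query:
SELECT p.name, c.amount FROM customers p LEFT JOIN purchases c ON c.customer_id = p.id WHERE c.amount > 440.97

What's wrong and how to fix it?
Bug: Filtering c.amount in WHERE discards the NULL rows produced by LEFT JOIN, turning it into an inner join

Fix: Put 'c.amount > 440.97' in the JOIN's ON clause instead of WHERE

Corrected query:
SELECT p.name, c.amount FROM customers p LEFT JOIN purchases c ON c.customer_id = p.id AND c.amount > 440.97

Result:
name  | amount 
------+--------
Bob   | NULL   
Eve   | 548.11 
Eve   | 682.23 
Eve   | 1294.61
Eve   | 1609.21
Eve   | 1943.6 
Carol | 778.87 
Carol | 1181.99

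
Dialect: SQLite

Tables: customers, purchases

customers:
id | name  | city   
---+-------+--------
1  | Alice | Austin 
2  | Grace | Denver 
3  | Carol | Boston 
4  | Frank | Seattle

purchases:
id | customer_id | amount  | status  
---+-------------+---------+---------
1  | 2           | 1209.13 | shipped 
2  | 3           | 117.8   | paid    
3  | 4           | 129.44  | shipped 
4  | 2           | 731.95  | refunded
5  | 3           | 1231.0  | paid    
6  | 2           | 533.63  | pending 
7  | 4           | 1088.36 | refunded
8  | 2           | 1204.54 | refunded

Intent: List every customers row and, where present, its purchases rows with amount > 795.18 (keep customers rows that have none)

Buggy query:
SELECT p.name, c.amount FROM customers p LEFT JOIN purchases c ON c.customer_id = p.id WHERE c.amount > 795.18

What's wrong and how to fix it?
Bug: Filtering c.amount in WHERE discards the NULL rows produced by LEFT JOIN, turning it into an inner join

Fix: Move the right-table condition into the ON clause so unmatched parents are kept

Corrected query:
SELECT p.name, c.amount FROM customers p LEFT JOIN purchases c ON c.customer_id = p.id AND c.amount > 795.18

Result:
name  | amount 
------+--------
Alice | NULL   
Grace | 1204.54
Grace | 1209.13
Carol | 1231   
Frank | 1088.36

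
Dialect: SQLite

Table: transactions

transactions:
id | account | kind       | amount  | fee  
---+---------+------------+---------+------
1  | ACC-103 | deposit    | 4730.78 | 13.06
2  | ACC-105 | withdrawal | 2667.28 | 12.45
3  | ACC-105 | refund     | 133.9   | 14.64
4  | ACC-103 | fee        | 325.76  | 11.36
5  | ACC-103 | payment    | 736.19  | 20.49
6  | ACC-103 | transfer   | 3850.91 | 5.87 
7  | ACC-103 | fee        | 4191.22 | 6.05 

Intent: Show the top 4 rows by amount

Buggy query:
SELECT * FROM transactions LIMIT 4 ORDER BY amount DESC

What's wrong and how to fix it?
Bug: LIMIT must come after ORDER BY

Fix: Sort with ORDER BY, then apply LIMIT

Corrected query:
SELECT * FROM transactions ORDER BY amount DESC LIMIT 4

Result:
id | account | kind       | amount  | fee  
---+---------+------------+---------+------
1  | ACC-103 | deposit    | 4730.78 | 13.06
7  | ACC-103 | fee        | 4191.22 | 6.05 
6  | ACC-103 | transfer   | 3850.91 | 5.87 
2  | ACC-105 | withdrawal | 2667.28 | 12.45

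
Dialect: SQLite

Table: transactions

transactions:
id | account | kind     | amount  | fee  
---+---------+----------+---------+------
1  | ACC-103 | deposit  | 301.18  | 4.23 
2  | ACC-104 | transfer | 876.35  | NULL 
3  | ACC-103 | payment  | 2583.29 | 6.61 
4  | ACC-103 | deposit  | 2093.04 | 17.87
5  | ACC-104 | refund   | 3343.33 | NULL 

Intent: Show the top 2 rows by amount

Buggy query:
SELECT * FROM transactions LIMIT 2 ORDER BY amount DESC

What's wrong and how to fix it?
Bug: ORDER BY cannot follow LIMIT; LIMIT is the final clause

Fix: Swap the clauses: ORDER BY first, then LIMIT

Corrected query:
SELECT * FROM transactions ORDER BY amount DESC LIMIT 2

Result:
id | account | kind    | amount  | fee 
---+---------+---------+---------+-----
5  | ACC-104 | refund  | 3343.33 | NULL
3  | ACC-103 | payment | 2583.29 | 6.61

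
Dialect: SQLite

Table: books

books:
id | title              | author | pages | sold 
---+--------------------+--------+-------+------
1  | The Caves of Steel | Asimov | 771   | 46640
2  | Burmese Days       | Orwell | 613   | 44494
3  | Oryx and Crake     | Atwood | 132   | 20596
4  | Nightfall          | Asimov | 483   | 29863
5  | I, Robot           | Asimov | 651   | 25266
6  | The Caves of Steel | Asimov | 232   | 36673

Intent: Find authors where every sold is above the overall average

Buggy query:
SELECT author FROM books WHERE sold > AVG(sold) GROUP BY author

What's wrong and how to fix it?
Bug: WHERE evaluates per row before aggregation, so AVG() is unavailable

Fix: Compute the overall average in a scalar subquery and compare each group's MIN against it in HAVING

Corrected query:
SELECT author FROM books GROUP BY author HAVING MIN(sold) > (SELECT AVG(sold) FROM books)

Result:
author
------
Orwell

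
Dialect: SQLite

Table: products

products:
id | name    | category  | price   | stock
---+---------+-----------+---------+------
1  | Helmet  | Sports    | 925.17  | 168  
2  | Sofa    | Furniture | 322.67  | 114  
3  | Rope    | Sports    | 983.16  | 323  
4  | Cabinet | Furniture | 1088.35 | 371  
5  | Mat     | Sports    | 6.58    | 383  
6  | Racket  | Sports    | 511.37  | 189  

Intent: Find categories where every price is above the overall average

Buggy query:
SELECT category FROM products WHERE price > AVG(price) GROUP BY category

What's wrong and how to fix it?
Bug: AVG() is an aggregate; it can't sit directly in WHERE

Fix: Use a subquery for AVG and a HAVING MIN(...) filter so the condition holds for every row in the group

Corrected query:
SELECT category FROM products GROUP BY category HAVING MIN(price) > (SELECT AVG(price) FROM products)

Result:
(no rows)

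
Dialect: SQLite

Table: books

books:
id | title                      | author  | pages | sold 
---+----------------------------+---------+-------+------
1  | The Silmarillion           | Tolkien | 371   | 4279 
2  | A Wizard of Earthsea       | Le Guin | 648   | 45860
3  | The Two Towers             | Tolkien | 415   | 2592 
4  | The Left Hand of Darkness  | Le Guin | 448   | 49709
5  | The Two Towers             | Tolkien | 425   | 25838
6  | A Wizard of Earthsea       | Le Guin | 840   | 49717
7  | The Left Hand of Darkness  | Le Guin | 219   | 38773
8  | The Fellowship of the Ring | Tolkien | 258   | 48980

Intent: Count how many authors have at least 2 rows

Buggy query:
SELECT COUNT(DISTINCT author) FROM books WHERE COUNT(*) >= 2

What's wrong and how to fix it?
Bug: COUNT(*) cannot appear in WHERE; the per-group count doesn't exist yet

Fix: Use a subquery that GROUPs and filters with HAVING, then count its rows

Corrected query:
SELECT COUNT(*) FROM (SELECT author FROM books GROUP BY author HAVING COUNT(*) >= 2)

Result:
COUNT(*)
--------
2       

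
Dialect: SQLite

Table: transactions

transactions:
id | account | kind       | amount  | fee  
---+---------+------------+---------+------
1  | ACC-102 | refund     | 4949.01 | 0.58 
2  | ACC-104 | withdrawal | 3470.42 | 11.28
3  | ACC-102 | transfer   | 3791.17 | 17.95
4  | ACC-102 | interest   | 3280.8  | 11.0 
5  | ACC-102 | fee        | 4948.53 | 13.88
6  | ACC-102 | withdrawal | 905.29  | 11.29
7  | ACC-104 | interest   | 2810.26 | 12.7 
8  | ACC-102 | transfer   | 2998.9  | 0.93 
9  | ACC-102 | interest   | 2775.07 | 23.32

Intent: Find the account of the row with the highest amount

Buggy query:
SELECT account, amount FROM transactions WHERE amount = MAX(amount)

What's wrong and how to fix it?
Bug: MAX(amount) is an aggregate and cannot be used directly in WHERE

Fix: Wrap MAX in a scalar subquery so WHERE compares against a single value

Corrected query:
SELECT account, amount FROM transactions WHERE amount = (SELECT MAX(amount) FROM transactions)

Result:
account | amount 
--------+--------
ACC-102 | 4949.01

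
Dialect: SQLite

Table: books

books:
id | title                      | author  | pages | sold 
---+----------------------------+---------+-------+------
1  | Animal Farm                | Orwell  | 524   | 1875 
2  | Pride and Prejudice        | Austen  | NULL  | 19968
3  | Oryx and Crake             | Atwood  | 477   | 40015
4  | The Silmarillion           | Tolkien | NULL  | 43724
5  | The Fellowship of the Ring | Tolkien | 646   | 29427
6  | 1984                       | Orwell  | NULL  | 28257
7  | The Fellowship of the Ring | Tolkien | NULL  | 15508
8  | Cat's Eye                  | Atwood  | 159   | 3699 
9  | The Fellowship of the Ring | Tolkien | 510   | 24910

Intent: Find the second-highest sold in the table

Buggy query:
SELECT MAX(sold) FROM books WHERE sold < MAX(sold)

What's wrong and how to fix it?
Bug: MAX(sold) on the right of the comparison is an aggregate-in-WHERE error

Fix: Put the inner MAX in a scalar subquery

Corrected query:
SELECT MAX(sold) FROM books WHERE sold < (SELECT MAX(sold) FROM books)

Result:
MAX(sold)
---------
40015    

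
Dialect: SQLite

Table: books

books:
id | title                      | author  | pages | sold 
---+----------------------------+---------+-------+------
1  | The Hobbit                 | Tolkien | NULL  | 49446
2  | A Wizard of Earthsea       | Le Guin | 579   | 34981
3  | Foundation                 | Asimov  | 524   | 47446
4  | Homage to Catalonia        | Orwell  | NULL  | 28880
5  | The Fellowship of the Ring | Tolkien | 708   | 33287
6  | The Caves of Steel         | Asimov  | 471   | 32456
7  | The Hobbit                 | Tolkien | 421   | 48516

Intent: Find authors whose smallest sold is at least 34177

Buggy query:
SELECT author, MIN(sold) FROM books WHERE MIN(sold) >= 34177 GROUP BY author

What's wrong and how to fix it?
Bug: Aggregates like MIN are computed per group after WHERE runs

Fix: Use HAVING for the per-group MIN condition

Corrected query:
SELECT author, MIN(sold) FROM books GROUP BY author HAVING MIN(sold) >= 34177

Result:
author  | MIN(sold)
--------+----------
Le Guin | 34981    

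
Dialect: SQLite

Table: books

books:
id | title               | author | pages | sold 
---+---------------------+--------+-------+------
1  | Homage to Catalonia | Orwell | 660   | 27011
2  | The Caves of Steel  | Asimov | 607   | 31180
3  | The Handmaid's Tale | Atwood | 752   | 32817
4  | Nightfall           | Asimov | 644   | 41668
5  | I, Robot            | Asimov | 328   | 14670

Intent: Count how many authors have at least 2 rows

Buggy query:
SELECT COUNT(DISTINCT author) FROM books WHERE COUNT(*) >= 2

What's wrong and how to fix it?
Bug: WHERE filters individual rows, not groups, so a group-level COUNT is invalid there

Fix: Group first with HAVING COUNT(*) >= 2, then COUNT the resulting groups

Corrected query:
SELECT COUNT(*) FROM (SELECT author FROM books GROUP BY author HAVING COUNT(*) >= 2)

Result:
COUNT(*)
--------
1       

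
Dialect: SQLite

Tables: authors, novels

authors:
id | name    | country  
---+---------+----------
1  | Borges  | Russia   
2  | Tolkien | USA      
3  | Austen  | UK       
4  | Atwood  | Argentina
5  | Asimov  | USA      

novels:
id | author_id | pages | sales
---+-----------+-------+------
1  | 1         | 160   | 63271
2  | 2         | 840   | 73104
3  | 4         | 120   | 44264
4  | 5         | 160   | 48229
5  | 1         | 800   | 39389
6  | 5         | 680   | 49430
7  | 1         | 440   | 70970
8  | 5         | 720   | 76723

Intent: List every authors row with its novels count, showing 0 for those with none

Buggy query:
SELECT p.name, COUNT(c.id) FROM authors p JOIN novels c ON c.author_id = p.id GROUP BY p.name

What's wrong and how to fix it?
Bug: INNER JOIN drops authors rows that have no matching novels rows

Fix: Use LEFT JOIN so parents without children still appear (COUNT(c.id) gives 0)

Corrected query:
SELECT p.name, COUNT(c.id) FROM authors p LEFT JOIN novels c ON c.author_id = p.id GROUP BY p.name

Result:
name    | COUNT(c.id)
--------+------------
Asimov  | 3          
Atwood  | 1          
Austen  | 0          
Borges  | 3          
Tolkien | 1          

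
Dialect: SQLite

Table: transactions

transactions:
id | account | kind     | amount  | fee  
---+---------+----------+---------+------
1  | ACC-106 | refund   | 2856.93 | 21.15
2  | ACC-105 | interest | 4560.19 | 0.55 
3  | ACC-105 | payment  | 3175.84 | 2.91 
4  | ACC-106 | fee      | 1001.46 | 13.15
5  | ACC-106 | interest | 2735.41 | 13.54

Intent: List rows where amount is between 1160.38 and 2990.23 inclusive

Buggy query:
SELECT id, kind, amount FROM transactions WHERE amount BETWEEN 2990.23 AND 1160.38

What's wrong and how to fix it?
Bug: BETWEEN expects the lower bound first; with 2990.23 AND 1160.38 the range is empty

Fix: Swap the bounds so the smaller value comes first

Corrected query:
SELECT id, kind, amount FROM transactions WHERE amount BETWEEN 1160.38 AND 2990.23

Result:
id | kind     | amount 
---+----------+--------
1  | refund   | 2856.93
5  | interest | 2735.41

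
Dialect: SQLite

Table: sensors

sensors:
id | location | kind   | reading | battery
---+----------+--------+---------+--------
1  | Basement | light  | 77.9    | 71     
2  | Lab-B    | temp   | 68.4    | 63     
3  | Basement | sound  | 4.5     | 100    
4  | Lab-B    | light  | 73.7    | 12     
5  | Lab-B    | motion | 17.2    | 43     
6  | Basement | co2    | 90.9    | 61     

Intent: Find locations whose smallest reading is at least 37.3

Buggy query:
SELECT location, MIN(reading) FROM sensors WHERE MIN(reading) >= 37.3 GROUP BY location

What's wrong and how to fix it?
Bug: MIN() in WHERE is a misuse of aggregate

Fix: Use HAVING for the per-group MIN condition

Corrected query:
SELECT location, MIN(reading) FROM sensors GROUP BY location HAVING MIN(reading) >= 37.3

Result:
(no rows)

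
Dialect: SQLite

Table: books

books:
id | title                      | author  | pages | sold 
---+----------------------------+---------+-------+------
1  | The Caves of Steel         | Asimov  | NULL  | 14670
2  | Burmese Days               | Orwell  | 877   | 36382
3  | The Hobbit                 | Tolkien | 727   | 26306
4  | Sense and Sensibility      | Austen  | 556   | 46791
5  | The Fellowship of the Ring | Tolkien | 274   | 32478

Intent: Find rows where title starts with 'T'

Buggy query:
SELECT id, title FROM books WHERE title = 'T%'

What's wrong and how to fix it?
Bug: Wildcards only work with LIKE; '=' treats '%' as a literal character

Fix: Use LIKE for wildcard pattern matching

Corrected query:
SELECT id, title FROM books WHERE title LIKE 'T%'

Result:
id | title                     
---+---------------------------
1  | The Caves of Steel        
3  | The Hobbit                
5  | The Fellowship of the Ring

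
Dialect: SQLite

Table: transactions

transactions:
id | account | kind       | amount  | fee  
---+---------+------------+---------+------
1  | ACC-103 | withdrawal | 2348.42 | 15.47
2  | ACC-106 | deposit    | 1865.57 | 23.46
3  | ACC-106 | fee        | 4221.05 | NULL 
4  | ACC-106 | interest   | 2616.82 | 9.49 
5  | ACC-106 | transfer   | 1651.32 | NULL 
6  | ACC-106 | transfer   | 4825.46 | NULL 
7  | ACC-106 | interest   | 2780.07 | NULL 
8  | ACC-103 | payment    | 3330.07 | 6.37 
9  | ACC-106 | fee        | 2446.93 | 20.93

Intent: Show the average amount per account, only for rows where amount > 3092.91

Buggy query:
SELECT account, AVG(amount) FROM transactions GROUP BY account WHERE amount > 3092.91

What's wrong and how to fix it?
Bug: Row-level WHERE must come before GROUP BY in the clause order

Fix: Place WHERE between FROM and GROUP BY

Corrected query:
SELECT account, AVG(amount) FROM transactions WHERE amount > 3092.91 GROUP BY account

Result:
account | AVG(amount)
--------+------------
ACC-103 | 3330.07    
ACC-106 | 4523.255   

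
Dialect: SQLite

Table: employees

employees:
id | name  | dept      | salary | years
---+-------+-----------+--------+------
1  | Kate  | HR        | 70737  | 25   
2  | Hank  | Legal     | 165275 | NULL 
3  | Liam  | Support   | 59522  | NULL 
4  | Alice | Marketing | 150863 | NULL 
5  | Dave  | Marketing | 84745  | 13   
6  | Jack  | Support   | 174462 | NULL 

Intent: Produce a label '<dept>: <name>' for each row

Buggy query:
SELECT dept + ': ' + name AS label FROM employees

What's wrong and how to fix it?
Bug: SQLite uses || for string concatenation; + coerces text to numbers (yielding 0)

Fix: Replace + with || to concatenate text

Corrected query:
SELECT dept || ': ' || name AS label FROM employees

Result:
label           
----------------
HR: Kate        
Legal: Hank     
Support: Liam   
Marketing: Alice
Marketing: Dave 
Support: Jack   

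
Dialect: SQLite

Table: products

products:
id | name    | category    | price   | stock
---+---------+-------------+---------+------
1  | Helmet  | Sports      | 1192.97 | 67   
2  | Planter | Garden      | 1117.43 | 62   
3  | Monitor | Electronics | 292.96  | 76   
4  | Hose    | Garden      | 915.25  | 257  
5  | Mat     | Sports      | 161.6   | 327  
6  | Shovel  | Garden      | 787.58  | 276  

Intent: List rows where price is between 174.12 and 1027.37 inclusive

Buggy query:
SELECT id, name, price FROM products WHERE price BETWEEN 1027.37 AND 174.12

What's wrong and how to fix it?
Bug: The bounds are reversed; BETWEEN a AND b requires a <= b to match anything

Fix: Write BETWEEN 174.12 AND 1027.37

Corrected query:
SELECT id, name, price FROM products WHERE price BETWEEN 174.12 AND 1027.37

Result:
id | name    | price 
---+---------+-------
3  | Monitor | 292.96
4  | Hose    | 915.25
6  | Shovel  | 787.58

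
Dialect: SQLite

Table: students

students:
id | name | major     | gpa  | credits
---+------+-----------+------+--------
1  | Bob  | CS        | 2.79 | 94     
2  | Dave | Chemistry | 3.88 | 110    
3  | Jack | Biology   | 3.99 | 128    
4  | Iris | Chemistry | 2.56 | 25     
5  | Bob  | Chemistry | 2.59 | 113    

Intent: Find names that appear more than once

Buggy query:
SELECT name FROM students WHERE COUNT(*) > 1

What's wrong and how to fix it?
Bug: WHERE can't reference COUNT(*); aggregates are computed after WHERE

Fix: GROUP BY name, then filter groups with HAVING COUNT(*) > 1

Corrected query:
SELECT name FROM students GROUP BY name HAVING COUNT(*) > 1

Result:
name
----
Bob 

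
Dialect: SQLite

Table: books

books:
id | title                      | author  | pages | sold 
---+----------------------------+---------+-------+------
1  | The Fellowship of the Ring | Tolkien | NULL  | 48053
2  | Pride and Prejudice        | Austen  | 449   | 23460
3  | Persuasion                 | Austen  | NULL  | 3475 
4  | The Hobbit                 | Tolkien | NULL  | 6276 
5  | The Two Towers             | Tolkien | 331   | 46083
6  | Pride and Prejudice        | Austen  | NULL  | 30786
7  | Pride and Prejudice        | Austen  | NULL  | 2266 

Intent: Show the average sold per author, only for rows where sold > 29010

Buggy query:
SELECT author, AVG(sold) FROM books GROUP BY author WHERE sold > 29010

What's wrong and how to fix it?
Bug: Row-level WHERE must come before GROUP BY in the clause order

Fix: Move the WHERE clause before GROUP BY

Corrected query:
SELECT author, AVG(sold) FROM books WHERE sold > 29010 GROUP BY author

Result:
author  | AVG(sold)
--------+----------
Austen  | 30786    
Tolkien | 47068    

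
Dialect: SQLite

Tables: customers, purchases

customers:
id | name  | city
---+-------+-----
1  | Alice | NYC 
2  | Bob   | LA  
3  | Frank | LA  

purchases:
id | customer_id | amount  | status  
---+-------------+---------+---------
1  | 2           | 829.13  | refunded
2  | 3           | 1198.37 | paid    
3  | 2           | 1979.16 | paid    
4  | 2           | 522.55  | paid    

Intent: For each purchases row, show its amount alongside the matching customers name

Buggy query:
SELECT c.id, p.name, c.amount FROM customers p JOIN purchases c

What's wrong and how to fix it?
Bug: JOIN with no ON clause produces a cartesian product; every purchases row pairs with every customers row

Fix: Add ON c.customer_id = p.id to the JOIN

Corrected query:
SELECT c.id, p.name, c.amount FROM customers p JOIN purchases c ON c.customer_id = p.id

Result:
id | name  | amount 
---+-------+--------
1  | Bob   | 829.13 
2  | Frank | 1198.37
3  | Bob   | 1979.16
4  | Bob   | 522.55 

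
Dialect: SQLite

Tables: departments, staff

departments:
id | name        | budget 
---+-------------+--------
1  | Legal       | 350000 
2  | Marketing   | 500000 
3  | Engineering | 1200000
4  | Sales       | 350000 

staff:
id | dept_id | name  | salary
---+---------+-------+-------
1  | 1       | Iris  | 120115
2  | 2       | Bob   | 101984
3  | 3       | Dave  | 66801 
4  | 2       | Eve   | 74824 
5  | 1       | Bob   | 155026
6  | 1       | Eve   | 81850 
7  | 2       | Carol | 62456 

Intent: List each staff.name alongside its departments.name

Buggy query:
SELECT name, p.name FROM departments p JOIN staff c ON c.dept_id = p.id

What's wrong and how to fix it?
Bug: Both tables have a 'name' column; the unqualified reference is ambiguous

Fix: Prefix ambiguous columns with the table alias

Corrected query:
SELECT c.name, p.name FROM departments p JOIN staff c ON c.dept_id = p.id

Result:
name  | name       
------+------------
Iris  | Legal      
Bob   | Marketing  
Dave  | Engineering
Eve   | Marketing  
Bob   | Legal      
Eve   | Legal      
Carol | Marketing  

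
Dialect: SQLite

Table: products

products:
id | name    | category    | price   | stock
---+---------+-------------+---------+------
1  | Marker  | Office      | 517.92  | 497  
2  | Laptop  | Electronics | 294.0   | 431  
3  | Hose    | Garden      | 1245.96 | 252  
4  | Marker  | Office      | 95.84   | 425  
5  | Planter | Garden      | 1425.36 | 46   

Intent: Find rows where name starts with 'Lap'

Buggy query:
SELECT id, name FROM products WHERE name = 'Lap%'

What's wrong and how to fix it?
Bug: '=' compares the literal string including the % character; pattern matching needs LIKE

Fix: Use LIKE for wildcard pattern matching

Corrected query:
SELECT id, name FROM products WHERE name LIKE 'Lap%'

Result:
id | name  
---+-------
2  | Laptop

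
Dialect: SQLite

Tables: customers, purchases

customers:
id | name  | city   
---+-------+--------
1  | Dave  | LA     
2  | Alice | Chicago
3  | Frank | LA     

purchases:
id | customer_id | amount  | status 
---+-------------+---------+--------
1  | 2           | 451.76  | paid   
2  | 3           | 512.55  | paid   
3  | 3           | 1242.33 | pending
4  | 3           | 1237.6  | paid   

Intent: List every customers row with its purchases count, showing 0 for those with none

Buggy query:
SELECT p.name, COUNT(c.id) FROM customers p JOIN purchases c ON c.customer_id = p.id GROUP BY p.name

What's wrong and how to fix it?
Bug: INNER JOIN drops customers rows that have no matching purchases rows

Fix: Switch to LEFT JOIN to retain unmatched parent rows

Corrected query:
SELECT p.name, COUNT(c.id) FROM customers p LEFT JOIN purchases c ON c.customer_id = p.id GROUP BY p.name

Result:
name  | COUNT(c.id)
------+------------
Alice | 1          
Dave  | 0          
Frank | 3          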